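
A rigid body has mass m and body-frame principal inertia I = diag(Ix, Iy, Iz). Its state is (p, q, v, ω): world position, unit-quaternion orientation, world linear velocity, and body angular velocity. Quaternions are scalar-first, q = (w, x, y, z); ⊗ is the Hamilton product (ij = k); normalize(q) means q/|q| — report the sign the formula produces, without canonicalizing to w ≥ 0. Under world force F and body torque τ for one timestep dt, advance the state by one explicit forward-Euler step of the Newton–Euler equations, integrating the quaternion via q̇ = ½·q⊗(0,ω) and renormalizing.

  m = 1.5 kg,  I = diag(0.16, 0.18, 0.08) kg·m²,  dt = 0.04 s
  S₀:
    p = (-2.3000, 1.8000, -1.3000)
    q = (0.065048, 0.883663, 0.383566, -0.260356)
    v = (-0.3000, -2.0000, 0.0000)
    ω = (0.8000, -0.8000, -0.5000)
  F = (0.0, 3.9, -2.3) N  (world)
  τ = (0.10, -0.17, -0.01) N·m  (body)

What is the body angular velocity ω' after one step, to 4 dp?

angular accel α = (0.8750, -0.7667, 0.0350)
ω' = ω + α·dt = (0.8350, -0.8307, -0.4986)

ω' = (0.8350, -0.8307, -0.4986)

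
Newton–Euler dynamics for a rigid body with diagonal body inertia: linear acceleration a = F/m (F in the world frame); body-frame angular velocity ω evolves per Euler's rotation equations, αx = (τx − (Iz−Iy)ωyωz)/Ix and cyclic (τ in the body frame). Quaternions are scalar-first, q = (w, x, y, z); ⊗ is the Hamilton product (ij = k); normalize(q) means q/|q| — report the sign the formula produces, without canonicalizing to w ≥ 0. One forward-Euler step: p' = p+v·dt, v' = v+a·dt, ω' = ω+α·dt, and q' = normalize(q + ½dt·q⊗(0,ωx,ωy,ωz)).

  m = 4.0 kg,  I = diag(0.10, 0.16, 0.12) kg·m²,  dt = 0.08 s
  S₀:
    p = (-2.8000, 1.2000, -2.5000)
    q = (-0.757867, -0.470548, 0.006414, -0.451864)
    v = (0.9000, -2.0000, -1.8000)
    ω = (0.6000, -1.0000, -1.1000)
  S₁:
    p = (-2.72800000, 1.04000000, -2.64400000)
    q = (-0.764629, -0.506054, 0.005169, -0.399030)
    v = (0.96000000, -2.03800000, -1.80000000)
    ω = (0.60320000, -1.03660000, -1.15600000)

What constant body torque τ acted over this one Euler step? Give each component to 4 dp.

τ = (-0.0400, -0.0600, -0.1200)

ω₁ − ω₀ = (0.00320000, -0.03660000, -0.05600000)
ω₀×(Iω₀) = (-0.0440, 0.0132, -0.0360)
τ = I·(Δω/dt) + ω₀×(Iω₀) = (-0.0400, -0.0600, -0.1200)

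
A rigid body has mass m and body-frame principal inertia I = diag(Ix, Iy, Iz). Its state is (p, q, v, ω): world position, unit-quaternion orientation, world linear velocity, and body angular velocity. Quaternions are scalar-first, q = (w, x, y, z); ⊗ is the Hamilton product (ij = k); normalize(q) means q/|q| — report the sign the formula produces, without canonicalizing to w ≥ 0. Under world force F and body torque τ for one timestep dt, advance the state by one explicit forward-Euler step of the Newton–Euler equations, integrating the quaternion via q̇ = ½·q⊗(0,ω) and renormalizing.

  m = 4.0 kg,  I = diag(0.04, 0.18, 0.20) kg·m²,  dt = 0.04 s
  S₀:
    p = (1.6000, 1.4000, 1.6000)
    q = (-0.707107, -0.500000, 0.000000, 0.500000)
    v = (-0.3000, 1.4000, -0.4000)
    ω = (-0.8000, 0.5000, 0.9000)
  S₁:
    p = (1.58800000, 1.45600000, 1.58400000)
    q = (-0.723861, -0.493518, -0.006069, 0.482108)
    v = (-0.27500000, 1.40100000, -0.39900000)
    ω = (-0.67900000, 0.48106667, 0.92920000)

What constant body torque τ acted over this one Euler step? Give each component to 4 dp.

ω₁ − ω₀ = (0.12100000, -0.01893333, 0.02920000)
τ = I·(Δω/dt) + ω₀×(Iω₀) = (0.1300, 0.0300, 0.0900)

τ = (0.1300, 0.0300, 0.0900)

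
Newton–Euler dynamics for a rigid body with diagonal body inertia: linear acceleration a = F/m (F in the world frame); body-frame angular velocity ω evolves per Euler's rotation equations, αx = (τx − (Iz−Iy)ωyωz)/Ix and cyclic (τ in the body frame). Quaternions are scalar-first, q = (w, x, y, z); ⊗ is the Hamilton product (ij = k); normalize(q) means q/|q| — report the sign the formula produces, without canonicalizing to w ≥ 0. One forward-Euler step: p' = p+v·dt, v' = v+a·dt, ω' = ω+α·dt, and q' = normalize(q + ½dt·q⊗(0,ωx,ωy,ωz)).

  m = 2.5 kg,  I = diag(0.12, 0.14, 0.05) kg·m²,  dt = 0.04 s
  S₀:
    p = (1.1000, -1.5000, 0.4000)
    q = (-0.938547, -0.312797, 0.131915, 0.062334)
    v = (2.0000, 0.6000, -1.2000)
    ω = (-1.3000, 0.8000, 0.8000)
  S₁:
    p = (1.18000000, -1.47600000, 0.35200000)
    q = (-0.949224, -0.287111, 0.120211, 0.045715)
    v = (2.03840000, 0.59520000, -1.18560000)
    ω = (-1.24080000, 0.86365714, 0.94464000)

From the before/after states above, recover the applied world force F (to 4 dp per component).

F = (2.4000, -0.3000, 0.9000)

velocity change Δv = (0.03840000, -0.00480000, 0.01440000)
m·(v₁−v₀)/dt = (2.4000, -0.3000, 0.9000)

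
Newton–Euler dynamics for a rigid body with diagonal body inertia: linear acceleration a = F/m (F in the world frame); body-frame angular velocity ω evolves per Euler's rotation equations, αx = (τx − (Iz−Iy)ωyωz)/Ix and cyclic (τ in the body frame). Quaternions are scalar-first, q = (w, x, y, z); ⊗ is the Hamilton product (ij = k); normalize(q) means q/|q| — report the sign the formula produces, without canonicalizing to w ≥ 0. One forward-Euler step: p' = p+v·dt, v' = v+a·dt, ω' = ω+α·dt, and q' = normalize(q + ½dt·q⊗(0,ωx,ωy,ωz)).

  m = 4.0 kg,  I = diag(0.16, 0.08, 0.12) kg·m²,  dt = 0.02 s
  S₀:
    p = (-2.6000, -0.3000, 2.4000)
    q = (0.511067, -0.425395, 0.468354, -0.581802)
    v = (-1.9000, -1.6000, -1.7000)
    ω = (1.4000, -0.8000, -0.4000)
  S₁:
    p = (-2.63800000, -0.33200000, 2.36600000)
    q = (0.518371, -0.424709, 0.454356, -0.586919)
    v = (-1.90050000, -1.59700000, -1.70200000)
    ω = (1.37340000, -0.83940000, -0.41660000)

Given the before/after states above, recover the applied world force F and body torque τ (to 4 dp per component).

F = (-0.1000, 0.6000, -0.4000)
τ = (-0.2000, -0.1800, -0.0100)

v₁ − v₀ = (-0.00050000, 0.00300000, -0.00200000)
F = m·Δv/dt = (-0.1000, 0.6000, -0.4000)
rate change Δω = (-0.02660000, -0.03940000, -0.01660000)
precession coupling = (0.0128, -0.0224, 0.0896)
τ = I·(Δω/dt) + ω₀×(Iω₀) = (-0.2000, -0.1800, -0.0100)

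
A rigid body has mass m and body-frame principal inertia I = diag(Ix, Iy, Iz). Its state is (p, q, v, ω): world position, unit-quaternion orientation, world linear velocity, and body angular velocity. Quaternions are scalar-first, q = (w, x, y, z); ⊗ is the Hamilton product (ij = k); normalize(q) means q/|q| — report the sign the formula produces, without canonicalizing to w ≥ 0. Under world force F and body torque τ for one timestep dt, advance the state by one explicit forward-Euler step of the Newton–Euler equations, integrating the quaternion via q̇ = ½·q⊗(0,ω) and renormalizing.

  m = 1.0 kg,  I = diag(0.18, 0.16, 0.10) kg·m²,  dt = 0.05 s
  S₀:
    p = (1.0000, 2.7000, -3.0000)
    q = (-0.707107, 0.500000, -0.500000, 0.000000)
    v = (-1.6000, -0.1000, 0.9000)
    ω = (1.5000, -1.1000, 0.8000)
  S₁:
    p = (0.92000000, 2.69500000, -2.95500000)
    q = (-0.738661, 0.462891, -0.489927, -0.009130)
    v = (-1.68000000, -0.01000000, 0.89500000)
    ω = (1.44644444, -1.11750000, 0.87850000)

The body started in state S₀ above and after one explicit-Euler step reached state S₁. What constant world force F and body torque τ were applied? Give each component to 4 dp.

F = (-1.6000, 1.8000, -0.1000)
τ = (-0.1400, 0.0400, 0.1900)

Δv = v₁−v₀ = (-0.08000000, 0.09000000, -0.00500000)
applied force F = (-1.6000, 1.8000, -0.1000)
Δω = ω₁−ω₀ = (-0.05355556, -0.01750000, 0.07850000)
precession coupling = (0.0528, 0.0960, 0.0330)
applied torque τ = (-0.1400, 0.0400, 0.1900)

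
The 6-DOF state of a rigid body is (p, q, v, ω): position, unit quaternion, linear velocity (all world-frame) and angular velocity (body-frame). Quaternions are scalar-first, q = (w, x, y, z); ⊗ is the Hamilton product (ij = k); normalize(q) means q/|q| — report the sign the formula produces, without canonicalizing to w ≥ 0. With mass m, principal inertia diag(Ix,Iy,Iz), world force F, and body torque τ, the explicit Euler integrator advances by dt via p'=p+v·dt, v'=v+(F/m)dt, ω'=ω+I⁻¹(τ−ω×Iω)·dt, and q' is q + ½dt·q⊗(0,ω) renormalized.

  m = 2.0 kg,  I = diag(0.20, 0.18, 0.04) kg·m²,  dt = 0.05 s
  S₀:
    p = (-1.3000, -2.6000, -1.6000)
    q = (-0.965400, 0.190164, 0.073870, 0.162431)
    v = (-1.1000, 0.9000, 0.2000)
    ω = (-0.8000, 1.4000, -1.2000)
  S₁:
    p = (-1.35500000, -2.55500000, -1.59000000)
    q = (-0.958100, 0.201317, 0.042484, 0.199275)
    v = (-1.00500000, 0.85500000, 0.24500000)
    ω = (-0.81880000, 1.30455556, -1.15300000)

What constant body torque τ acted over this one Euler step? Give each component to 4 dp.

Δω = ω₁−ω₀ = (-0.01880000, -0.09544444, 0.04700000)
ω₀×(Iω₀) = (0.2352, 0.1536, 0.0224)
applied torque τ = (0.1600, -0.1900, 0.0600)

τ = (0.1600, -0.1900, 0.0600)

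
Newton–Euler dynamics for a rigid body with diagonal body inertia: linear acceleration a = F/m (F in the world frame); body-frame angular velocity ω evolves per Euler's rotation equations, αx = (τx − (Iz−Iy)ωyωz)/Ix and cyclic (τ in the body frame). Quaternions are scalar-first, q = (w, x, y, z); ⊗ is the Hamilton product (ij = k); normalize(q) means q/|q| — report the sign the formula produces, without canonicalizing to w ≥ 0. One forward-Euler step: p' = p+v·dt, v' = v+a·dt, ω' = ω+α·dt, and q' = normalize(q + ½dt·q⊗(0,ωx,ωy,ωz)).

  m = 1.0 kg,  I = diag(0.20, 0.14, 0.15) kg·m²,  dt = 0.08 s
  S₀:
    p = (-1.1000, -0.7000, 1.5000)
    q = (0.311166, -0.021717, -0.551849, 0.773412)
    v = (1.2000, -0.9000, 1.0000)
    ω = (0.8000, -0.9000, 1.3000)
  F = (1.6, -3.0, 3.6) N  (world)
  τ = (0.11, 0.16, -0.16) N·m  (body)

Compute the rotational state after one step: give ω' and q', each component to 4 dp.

ω' = (0.8487, -0.8383, 1.1916)
q' = (0.2511, -0.0126, -0.5358, 0.8060)

(τ − ω×Iω)/I = (0.6085, 0.7714, -1.3547)
ω + α·dt = (0.8487, -0.8383, 1.1916)
q⊗(0,ω) = (-1.4847261, 0.2275999, 0.3669123, 0.8655403)
updated quaternion q' = (0.2511, -0.0126, -0.5358, 0.8060)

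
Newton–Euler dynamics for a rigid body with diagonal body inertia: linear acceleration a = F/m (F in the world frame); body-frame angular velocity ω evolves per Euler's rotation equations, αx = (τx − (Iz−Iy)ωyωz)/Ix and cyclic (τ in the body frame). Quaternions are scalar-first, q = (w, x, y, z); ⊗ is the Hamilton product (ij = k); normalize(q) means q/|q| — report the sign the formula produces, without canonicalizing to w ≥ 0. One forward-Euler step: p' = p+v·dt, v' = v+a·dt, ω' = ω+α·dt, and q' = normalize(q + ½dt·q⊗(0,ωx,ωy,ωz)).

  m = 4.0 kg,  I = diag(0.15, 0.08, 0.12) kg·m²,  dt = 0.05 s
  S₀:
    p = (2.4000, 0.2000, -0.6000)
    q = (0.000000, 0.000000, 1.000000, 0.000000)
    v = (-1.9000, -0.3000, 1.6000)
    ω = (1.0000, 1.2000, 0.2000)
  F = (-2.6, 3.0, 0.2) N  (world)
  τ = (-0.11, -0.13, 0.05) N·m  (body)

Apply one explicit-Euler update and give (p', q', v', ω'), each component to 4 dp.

a = (-0.6500, 0.7500, 0.0500)
new position p' = (2.3050, 0.1850, -0.5200)
v + (F/m)dt = (-1.9325, -0.2625, 1.6025)
gyro term ω×Iω = (0.0096, 0.0060, -0.0840)
α = I⁻¹(τ − ω×Iω) = (-0.7973, -1.7000, 1.1167)
new body rate ω' = (0.9601, 1.1150, 0.2558)
Hamilton product q⊗(0,ω) = (-1.2000000, 0.2000000, 0.0000000, -1.0000000)
updated quaternion q' = (-0.0300, 0.0050, 0.9992, -0.0250)

p' = (2.3050, 0.1850, -0.5200)
q' = (-0.0300, 0.0050, 0.9992, -0.0250)
v' = (-1.9325, -0.2625, 1.6025)
ω' = (0.9601, 1.1150, 0.2558)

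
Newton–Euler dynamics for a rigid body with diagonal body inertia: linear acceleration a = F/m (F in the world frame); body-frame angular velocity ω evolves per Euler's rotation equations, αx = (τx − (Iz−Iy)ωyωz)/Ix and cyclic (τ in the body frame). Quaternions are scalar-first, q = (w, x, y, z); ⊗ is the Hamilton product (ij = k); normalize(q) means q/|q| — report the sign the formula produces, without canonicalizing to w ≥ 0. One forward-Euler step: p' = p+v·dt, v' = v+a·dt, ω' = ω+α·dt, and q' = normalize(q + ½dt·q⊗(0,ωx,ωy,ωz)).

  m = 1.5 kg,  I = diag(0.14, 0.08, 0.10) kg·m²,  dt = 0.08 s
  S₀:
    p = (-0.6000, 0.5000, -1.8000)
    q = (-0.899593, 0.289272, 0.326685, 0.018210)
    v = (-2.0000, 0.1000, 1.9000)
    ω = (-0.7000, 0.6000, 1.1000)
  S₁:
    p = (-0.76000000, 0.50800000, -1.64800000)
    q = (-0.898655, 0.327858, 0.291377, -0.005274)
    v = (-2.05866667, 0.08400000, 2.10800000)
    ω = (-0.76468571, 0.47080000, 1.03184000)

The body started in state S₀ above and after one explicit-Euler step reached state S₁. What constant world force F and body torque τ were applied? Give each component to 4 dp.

Δv = v₁−v₀ = (-0.05866667, -0.01600000, 0.20800000)
applied force F = (-1.1000, -0.3000, 3.9000)
rate change Δω = (-0.06468571, -0.12920000, -0.06816000)
ω₀×(Iω₀) = (0.0132, -0.0308, 0.0252)
I·α + gyro = (-0.1000, -0.1600, -0.0600)

F = (-1.1000, -0.3000, 3.9000)
τ = (-0.1000, -0.1600, -0.0600)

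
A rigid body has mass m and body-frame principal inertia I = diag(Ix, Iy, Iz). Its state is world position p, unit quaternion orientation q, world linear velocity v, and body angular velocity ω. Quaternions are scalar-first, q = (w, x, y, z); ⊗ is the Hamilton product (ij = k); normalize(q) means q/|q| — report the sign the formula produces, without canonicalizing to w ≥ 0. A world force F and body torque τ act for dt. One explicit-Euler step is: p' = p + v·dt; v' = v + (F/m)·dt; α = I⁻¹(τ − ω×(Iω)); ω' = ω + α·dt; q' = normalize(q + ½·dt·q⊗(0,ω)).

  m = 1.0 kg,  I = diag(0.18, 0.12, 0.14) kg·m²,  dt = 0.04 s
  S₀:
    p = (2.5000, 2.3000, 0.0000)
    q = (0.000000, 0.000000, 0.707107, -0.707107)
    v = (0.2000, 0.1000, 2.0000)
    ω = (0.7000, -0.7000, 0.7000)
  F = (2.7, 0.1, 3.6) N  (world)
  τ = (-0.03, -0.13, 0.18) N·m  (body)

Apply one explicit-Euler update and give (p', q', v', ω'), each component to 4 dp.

a = (2.7000, 0.1000, 3.6000)
p + v·dt = (2.5080, 2.3040, 0.0800)
new velocity v' = (0.3080, 0.1040, 2.1440)
precession coupling ω×(Iω) = (-0.0098, 0.0196, 0.0294)
angular accel α = (-0.1122, -1.2467, 1.0757)
ω' = ω + α·dt = (0.6955, -0.7499, 0.7430)
q⊗(0,ω) = (0.9899498, 0.0000000, -0.4949749, -0.4949749)
q + ½dt·q⊗(0,ω), renormalized = (0.0198, 0.0000, 0.6970, -0.7168)

p' = (2.5080, 2.3040, 0.0800)
q' = (0.0198, 0.0000, 0.6970, -0.7168)
v' = (0.3080, 0.1040, 2.1440)
ω' = (0.6955, -0.7499, 0.7430)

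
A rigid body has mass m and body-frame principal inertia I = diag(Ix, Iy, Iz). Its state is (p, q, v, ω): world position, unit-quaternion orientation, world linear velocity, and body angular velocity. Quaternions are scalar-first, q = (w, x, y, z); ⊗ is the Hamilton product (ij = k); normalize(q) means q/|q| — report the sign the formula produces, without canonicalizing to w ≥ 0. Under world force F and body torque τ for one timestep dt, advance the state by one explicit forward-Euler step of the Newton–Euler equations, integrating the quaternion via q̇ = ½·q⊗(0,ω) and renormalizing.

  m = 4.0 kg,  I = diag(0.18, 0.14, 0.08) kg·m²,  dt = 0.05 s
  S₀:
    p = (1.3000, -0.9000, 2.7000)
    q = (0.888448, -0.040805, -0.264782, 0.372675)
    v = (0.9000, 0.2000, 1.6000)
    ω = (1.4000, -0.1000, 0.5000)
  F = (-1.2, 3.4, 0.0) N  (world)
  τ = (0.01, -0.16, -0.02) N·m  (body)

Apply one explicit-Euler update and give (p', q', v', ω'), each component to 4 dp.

p' = (1.3450, -0.8900, 2.7800)
q' = (0.8839, -0.0121, -0.2533, 0.3929)
v' = (0.8850, 0.2425, 1.6000)
ω' = (1.4019, -0.1821, 0.4840)

a = (-0.3000, 0.8500, 0.0000)
p + v·dt = (1.3450, -0.8900, 2.7800)
new velocity v' = (0.8850, 0.2425, 1.6000)
precession coupling ω×(Iω) = (0.0030, 0.0700, 0.0056)
α = I⁻¹(τ − ω×Iω) = (0.0389, -1.6429, -0.3200)
ω + α·dt = (1.4019, -0.1821, 0.4840)
2q̇ = q⊗(0,ω) = (-0.1556887, 1.1487037, 0.4533027, 0.8189993)
updated quaternion q' = (0.8839, -0.0121, -0.2533, 0.3929)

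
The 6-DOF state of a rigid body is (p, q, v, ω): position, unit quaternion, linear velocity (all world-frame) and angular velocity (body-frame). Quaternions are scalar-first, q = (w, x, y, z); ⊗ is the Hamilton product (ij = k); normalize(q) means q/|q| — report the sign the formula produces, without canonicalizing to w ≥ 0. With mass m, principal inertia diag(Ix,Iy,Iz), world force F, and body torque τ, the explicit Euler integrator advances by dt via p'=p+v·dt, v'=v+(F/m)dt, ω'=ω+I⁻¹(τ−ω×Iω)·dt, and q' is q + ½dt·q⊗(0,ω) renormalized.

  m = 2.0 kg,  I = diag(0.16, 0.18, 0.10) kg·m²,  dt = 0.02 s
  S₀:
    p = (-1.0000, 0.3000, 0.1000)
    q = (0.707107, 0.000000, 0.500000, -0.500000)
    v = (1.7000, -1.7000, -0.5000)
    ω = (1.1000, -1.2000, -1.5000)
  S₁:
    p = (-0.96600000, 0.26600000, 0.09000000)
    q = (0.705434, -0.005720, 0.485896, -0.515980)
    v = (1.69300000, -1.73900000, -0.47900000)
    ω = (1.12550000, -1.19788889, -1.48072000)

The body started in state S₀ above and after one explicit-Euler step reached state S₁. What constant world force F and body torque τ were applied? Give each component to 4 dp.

F = (-0.7000, -3.9000, 2.1000)
τ = (0.0600, -0.0800, 0.0700)

Δv = v₁−v₀ = (-0.00700000, -0.03900000, 0.02100000)
m·(v₁−v₀)/dt = (-0.7000, -3.9000, 2.1000)
rate change Δω = (0.02550000, 0.00211111, 0.01928000)
τ = I·(Δω/dt) + ω₀×(Iω₀) = (0.0600, -0.0800, 0.0700)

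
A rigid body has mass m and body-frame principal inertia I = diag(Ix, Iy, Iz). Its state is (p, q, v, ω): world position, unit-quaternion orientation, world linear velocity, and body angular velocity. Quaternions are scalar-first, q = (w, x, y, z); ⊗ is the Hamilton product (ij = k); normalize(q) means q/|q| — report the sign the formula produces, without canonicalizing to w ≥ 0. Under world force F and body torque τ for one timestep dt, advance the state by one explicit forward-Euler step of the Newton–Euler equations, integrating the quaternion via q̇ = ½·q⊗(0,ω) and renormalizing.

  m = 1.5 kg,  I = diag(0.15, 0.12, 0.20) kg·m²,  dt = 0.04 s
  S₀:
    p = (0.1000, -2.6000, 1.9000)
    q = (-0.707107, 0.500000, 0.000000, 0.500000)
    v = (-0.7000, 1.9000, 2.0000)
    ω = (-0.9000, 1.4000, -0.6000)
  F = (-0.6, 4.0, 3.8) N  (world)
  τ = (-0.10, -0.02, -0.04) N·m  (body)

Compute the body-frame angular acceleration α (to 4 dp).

α = (-0.2187, 0.0583, -0.3890)

gyro term ω×Iω = (-0.0672, -0.0270, 0.0378)
angular accel α = (-0.2187, 0.0583, -0.3890)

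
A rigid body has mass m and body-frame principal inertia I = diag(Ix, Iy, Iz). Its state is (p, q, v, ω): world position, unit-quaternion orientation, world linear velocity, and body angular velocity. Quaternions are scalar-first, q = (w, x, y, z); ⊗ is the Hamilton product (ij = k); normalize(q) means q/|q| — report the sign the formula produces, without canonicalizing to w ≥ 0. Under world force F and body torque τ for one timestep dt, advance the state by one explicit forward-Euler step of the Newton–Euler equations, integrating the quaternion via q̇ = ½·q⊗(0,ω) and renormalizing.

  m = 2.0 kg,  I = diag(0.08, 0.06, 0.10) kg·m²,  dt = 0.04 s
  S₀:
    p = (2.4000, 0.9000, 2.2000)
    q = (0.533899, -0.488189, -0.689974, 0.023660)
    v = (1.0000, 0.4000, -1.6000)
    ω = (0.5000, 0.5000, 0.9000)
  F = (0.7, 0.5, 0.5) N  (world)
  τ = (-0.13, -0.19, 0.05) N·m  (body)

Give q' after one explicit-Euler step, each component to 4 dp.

q⊗(0,ω) = (0.5677875, -0.3658571, 0.7181496, 0.5814016)
q' = normalize(q + ½dt·q⊗(0,ω)) = (0.5451, -0.4954, -0.6754, 0.0353)

q' = (0.5451, -0.4954, -0.6754, 0.0353)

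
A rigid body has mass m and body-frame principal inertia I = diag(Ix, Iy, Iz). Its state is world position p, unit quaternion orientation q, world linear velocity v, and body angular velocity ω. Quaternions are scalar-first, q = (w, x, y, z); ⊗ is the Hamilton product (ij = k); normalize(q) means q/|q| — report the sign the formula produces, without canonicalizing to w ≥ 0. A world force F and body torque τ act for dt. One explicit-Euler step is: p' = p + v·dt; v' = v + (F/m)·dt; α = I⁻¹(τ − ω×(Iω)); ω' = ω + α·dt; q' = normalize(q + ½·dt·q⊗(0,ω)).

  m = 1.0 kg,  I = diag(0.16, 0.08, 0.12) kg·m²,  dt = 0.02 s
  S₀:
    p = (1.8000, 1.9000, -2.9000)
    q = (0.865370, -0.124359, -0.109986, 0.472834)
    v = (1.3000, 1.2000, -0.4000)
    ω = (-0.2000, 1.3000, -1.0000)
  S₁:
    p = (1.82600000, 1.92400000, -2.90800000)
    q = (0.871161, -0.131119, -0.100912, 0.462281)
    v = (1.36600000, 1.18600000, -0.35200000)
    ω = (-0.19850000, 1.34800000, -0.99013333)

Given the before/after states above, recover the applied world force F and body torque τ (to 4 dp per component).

Δω = ω₁−ω₀ = (0.00150000, 0.04800000, 0.00986667)
precession coupling = (-0.0520, 0.0080, 0.0208)
τ = I·(Δω/dt) + ω₀×(Iω₀) = (-0.0400, 0.2000, 0.0800)
Δv = v₁−v₀ = (0.06600000, -0.01400000, 0.04800000)
m·(v₁−v₀)/dt = (3.3000, -0.7000, 2.4000)

F = (3.3000, -0.7000, 2.4000)
τ = (-0.0400, 0.2000, 0.0800)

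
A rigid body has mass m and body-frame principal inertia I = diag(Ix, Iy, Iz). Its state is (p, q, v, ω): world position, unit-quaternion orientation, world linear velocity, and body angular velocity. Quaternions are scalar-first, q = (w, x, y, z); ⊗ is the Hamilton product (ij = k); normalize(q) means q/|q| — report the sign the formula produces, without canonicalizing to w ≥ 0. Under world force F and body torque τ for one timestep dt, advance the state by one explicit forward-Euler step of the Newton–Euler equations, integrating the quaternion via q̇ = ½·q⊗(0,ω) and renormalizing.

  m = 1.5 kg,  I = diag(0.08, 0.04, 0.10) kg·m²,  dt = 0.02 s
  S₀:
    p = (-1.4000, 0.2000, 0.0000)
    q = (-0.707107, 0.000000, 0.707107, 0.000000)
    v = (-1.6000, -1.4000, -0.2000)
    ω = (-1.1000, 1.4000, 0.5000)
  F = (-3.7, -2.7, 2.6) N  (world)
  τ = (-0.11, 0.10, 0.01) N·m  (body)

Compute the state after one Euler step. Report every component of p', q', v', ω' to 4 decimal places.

α = I⁻¹(τ − ω×Iω) = (-1.9000, 2.2250, -0.5160)
ω' = ω + α·dt = (-1.1380, 1.4445, 0.4897)
2q̇ = q⊗(0,ω) = (-0.9899498, 1.1313712, -0.9899498, 0.4242642)
q' = normalize(q + ½dt·q⊗(0,ω)) = (-0.7169, 0.0113, 0.6971, 0.0042)
new position p' = (-1.4320, 0.1720, -0.0040)
new velocity v' = (-1.6493, -1.4360, -0.1653)

p' = (-1.4320, 0.1720, -0.0040)
q' = (-0.7169, 0.0113, 0.6971, 0.0042)
v' = (-1.6493, -1.4360, -0.1653)
ω' = (-1.1380, 1.4445, 0.4897)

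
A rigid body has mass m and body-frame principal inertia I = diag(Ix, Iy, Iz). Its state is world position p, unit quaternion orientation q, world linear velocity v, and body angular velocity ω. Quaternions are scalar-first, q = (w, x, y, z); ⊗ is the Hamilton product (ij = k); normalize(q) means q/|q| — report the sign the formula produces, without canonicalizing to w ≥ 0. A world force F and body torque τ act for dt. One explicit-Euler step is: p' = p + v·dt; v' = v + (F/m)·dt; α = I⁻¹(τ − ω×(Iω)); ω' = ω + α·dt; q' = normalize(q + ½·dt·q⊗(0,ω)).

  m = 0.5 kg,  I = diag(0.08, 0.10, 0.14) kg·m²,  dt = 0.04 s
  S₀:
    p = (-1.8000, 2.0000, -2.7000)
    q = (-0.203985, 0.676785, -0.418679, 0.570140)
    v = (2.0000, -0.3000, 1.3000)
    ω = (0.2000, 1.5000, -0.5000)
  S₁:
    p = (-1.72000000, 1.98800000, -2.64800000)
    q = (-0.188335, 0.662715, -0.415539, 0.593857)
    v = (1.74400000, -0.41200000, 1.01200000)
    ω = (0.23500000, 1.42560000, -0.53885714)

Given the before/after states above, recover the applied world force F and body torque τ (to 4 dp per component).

v₁ − v₀ = (-0.25600000, -0.11200000, -0.28800000)
m·(v₁−v₀)/dt = (-3.2000, -1.4000, -3.6000)
rate change Δω = (0.03500000, -0.07440000, -0.03885714)
precession coupling = (-0.0300, 0.0060, 0.0060)
τ = I·(Δω/dt) + ω₀×(Iω₀) = (0.0400, -0.1800, -0.1300)

F = (-3.2000, -1.4000, -3.6000)
τ = (0.0400, -0.1800, -0.1300)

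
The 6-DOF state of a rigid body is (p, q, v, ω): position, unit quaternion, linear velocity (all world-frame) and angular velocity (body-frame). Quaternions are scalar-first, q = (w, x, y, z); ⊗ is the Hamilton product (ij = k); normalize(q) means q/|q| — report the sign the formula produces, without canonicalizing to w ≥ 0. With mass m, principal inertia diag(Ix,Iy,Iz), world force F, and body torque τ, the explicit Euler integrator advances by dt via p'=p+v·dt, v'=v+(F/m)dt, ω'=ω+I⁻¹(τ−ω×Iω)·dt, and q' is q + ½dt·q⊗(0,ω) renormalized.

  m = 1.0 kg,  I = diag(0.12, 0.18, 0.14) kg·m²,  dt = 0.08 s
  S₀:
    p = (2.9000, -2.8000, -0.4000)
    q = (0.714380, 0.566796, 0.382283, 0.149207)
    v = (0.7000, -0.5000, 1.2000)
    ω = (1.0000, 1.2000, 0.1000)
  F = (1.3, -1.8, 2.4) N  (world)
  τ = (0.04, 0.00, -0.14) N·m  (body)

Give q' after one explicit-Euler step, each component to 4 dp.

q' = (0.6714, 0.5886, 0.4195, 0.1637)

2q̇ = q⊗(0,ω) = (-1.0404563, 0.5735599, 0.9497834, 0.3693102)
updated quaternion q' = (0.6714, 0.5886, 0.4195, 0.1637)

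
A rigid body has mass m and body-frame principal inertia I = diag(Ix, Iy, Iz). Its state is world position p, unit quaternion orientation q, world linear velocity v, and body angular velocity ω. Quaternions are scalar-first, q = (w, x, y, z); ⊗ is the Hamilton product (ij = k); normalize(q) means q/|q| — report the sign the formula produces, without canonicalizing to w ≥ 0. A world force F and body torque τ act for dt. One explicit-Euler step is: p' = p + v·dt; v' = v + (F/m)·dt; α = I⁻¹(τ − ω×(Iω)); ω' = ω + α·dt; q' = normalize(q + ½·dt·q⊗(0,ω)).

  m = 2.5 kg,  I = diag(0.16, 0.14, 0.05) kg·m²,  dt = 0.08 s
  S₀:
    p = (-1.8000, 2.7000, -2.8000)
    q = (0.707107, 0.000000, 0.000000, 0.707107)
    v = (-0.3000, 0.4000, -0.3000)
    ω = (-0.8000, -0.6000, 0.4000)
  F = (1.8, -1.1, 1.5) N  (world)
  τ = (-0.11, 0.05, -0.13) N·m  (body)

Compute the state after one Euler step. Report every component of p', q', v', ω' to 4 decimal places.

p' = (-1.8240, 2.7320, -2.8240)
q' = (0.6951, -0.0057, -0.0396, 0.7178)
v' = (-0.2424, 0.3648, -0.2520)
ω' = (-0.8658, -0.5513, 0.2074)

gyro term ω×Iω = (0.0216, -0.0352, -0.0096)
α = I⁻¹(τ − ω×Iω) = (-0.8225, 0.6086, -2.4080)
ω' = ω + α·dt = (-0.8658, -0.5513, 0.2074)
2q̇ = q⊗(0,ω) = (-0.2828428, -0.1414214, -0.9899498, 0.2828428)
updated quaternion q' = (0.6951, -0.0057, -0.0396, 0.7178)
a = (0.7200, -0.4400, 0.6000)
new position p' = (-1.8240, 2.7320, -2.8240)
v + (F/m)dt = (-0.2424, 0.3648, -0.2520)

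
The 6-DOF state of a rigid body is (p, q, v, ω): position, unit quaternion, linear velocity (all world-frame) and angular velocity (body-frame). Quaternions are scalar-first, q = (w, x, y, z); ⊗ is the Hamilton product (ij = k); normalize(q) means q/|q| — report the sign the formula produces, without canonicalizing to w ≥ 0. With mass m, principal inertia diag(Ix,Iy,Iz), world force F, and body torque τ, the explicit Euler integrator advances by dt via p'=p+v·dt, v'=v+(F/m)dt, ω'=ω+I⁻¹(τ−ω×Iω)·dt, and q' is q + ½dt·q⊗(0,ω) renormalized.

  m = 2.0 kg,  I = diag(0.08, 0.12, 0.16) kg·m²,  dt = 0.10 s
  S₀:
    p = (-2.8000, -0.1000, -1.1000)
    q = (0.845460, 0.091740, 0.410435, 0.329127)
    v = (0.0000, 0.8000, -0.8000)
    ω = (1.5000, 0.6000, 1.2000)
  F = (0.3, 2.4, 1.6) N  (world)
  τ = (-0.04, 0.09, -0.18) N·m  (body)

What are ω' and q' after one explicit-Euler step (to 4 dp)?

ω×(Iω) gyroscopic = (0.0288, -0.1440, 0.0360)
(τ − ω×Iω)/I = (-0.8600, 1.9500, -1.3500)
ω + α·dt = (1.4140, 0.7950, 1.0650)
Hamilton product q⊗(0,ω) = (-0.7788234, 1.5632358, 0.8908785, 0.4539435)
q + ½dt·q⊗(0,ω), renormalized = (0.8025, 0.1690, 0.4527, 0.3501)

ω' = (1.4140, 0.7950, 1.0650)
q' = (0.8025, 0.1690, 0.4527, 0.3501)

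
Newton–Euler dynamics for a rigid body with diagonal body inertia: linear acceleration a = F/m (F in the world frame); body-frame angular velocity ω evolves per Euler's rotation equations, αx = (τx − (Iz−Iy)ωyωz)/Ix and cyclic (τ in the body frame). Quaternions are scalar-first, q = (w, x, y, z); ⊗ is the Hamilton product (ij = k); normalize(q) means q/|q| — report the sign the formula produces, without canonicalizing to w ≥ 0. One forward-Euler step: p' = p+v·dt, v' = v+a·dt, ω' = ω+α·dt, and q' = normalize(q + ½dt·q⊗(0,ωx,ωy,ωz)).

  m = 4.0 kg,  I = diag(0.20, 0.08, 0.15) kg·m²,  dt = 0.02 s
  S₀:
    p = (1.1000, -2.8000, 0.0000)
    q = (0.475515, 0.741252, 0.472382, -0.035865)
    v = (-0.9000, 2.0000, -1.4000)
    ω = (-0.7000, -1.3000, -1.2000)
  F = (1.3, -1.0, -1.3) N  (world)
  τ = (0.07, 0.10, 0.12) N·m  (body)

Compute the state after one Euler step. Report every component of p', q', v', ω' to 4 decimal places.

a = (0.3250, -0.2500, -0.3250)
p' = p + v·dt = (1.0820, -2.7600, -0.0280)
v + (F/m)dt = (-0.8935, 1.9950, -1.4065)
angular accel α = (-0.1960, 0.7250, 1.5280)
new body rate ω' = (-0.7039, -1.2855, -1.1694)
q⊗(0,ω) = (1.0899350, -0.9463434, 0.2964384, -1.2035782)
q + ½dt·q⊗(0,ω), renormalized = (0.4863, 0.7317, 0.4753, -0.0479)

p' = (1.0820, -2.7600, -0.0280)
q' = (0.4863, 0.7317, 0.4753, -0.0479)
v' = (-0.8935, 1.9950, -1.4065)
ω' = (-0.7039, -1.2855, -1.1694)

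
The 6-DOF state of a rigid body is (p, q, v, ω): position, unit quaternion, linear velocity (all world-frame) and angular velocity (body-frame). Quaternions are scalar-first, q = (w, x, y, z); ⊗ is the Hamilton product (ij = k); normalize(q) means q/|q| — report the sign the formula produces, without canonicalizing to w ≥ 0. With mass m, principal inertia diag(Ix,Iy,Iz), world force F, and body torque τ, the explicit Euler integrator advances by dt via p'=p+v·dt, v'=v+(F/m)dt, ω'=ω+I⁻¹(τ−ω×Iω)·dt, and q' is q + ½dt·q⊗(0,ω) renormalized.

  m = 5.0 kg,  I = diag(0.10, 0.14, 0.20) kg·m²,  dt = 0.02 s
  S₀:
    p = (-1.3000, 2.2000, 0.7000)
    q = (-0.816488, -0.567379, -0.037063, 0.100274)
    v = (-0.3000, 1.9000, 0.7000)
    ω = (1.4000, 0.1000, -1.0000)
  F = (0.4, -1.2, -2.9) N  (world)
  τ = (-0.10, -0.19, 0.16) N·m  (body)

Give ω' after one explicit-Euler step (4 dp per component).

ω' = (1.3812, 0.0529, -0.9846)

angular accel α = (-0.9400, -2.3571, 0.7720)
ω + α·dt = (1.3812, 0.0529, -0.9846)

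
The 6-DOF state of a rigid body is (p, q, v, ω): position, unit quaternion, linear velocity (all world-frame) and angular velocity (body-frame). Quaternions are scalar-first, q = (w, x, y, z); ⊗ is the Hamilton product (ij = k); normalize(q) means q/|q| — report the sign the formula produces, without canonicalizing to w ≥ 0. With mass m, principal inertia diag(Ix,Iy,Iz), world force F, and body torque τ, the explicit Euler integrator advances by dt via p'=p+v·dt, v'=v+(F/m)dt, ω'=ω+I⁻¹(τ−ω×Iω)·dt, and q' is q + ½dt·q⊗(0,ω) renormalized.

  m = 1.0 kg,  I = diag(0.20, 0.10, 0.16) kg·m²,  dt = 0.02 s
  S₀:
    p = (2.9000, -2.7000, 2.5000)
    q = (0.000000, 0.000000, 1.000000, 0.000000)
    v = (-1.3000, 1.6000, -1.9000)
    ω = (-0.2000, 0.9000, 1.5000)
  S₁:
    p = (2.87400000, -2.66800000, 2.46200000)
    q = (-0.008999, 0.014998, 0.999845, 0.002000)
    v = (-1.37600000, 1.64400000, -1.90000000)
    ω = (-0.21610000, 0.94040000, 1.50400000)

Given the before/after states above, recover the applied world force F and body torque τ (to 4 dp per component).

v₁ − v₀ = (-0.07600000, 0.04400000, 0.00000000)
F = m·Δv/dt = (-3.8000, 2.2000, 0.0000)
ω₁ − ω₀ = (-0.01610000, 0.04040000, 0.00400000)
τ = I·(Δω/dt) + ω₀×(Iω₀) = (-0.0800, 0.1900, 0.0500)

F = (-3.8000, 2.2000, 0.0000)
τ = (-0.0800, 0.1900, 0.0500)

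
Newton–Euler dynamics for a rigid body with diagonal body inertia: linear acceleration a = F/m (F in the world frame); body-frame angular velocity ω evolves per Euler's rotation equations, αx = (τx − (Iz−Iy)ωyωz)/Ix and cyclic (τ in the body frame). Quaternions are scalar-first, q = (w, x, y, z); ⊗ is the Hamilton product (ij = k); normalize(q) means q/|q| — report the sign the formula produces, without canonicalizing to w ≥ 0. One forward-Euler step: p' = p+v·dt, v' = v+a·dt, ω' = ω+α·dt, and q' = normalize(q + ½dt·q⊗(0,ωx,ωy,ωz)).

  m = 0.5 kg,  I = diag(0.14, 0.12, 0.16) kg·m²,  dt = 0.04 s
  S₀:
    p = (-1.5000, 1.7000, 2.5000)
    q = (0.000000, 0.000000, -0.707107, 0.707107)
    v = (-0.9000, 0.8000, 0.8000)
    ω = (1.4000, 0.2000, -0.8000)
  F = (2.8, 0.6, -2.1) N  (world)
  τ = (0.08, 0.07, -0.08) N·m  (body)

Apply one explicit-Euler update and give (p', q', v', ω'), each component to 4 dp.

p' = (-1.5360, 1.7320, 2.5320)
q' = (0.0141, 0.0085, -0.6869, 0.7265)
v' = (-0.6760, 0.8480, 0.6320)
ω' = (1.4247, 0.2159, -0.8186)

ω×(Iω) gyroscopic = (-0.0064, 0.0224, -0.0056)
(τ − ω×Iω)/I = (0.6171, 0.3967, -0.4650)
new body rate ω' = (1.4247, 0.2159, -0.8186)
2q̇ = q⊗(0,ω) = (0.7071070, 0.4242642, 0.9899498, 0.9899498)
q + ½dt·q⊗(0,ω), renormalized = (0.0141, 0.0085, -0.6869, 0.7265)
p' = p + v·dt = (-1.5360, 1.7320, 2.5320)
v' = v + a·dt = (-0.6760, 0.8480, 0.6320)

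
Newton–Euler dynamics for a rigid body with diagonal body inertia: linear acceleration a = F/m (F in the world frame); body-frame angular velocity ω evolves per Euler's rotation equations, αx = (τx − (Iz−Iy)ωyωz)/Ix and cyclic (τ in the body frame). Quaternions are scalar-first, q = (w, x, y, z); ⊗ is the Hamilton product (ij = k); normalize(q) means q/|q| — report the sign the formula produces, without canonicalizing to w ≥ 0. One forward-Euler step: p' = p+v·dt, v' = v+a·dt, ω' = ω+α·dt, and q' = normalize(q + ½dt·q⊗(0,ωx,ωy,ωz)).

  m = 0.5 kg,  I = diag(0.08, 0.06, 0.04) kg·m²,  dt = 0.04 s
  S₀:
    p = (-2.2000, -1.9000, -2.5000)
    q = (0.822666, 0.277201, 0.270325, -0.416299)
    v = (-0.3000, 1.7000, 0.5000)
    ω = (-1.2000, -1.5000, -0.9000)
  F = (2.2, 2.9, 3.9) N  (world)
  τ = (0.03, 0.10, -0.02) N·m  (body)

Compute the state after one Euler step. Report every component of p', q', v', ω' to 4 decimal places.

(τ − ω×Iω)/I = (0.7125, 0.9467, 0.4000)
new body rate ω' = (-1.1715, -1.4621, -0.8840)
2q̇ = q⊗(0,ω) = (0.3634596, -1.8549402, -0.4849593, -0.8318109)
q' = normalize(q + ½dt·q⊗(0,ω)) = (0.8292, 0.2399, 0.2604, -0.4325)
a = (4.4000, 5.8000, 7.8000)
new position p' = (-2.2120, -1.8320, -2.4800)
v' = v + a·dt = (-0.1240, 1.9320, 0.8120)

p' = (-2.2120, -1.8320, -2.4800)
q' = (0.8292, 0.2399, 0.2604, -0.4325)
v' = (-0.1240, 1.9320, 0.8120)
ω' = (-1.1715, -1.4621, -0.8840)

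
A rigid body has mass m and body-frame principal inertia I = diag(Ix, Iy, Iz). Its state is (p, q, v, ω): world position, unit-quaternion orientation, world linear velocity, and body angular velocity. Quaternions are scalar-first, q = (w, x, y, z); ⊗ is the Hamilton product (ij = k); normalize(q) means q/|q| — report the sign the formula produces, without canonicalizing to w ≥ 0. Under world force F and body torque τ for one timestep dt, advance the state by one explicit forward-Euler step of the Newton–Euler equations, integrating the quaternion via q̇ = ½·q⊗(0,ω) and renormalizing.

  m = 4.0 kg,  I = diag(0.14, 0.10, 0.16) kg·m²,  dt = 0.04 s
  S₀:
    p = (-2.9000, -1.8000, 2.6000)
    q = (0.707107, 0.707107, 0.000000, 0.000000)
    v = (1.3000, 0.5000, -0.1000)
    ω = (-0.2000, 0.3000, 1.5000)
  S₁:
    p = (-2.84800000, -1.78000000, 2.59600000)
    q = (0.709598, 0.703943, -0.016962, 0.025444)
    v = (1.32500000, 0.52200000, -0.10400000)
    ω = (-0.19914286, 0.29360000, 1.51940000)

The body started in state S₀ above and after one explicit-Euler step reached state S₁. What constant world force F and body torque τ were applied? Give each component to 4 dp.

Δω = ω₁−ω₀ = (0.00085714, -0.00640000, 0.01940000)
gyro term ω₀×Iω₀ = (0.0270, 0.0060, 0.0024)
τ = I·(Δω/dt) + ω₀×(Iω₀) = (0.0300, -0.0100, 0.0800)
Δv = v₁−v₀ = (0.02500000, 0.02200000, -0.00400000)
m·(v₁−v₀)/dt = (2.5000, 2.2000, -0.4000)

F = (2.5000, 2.2000, -0.4000)
τ = (0.0300, -0.0100, 0.0800)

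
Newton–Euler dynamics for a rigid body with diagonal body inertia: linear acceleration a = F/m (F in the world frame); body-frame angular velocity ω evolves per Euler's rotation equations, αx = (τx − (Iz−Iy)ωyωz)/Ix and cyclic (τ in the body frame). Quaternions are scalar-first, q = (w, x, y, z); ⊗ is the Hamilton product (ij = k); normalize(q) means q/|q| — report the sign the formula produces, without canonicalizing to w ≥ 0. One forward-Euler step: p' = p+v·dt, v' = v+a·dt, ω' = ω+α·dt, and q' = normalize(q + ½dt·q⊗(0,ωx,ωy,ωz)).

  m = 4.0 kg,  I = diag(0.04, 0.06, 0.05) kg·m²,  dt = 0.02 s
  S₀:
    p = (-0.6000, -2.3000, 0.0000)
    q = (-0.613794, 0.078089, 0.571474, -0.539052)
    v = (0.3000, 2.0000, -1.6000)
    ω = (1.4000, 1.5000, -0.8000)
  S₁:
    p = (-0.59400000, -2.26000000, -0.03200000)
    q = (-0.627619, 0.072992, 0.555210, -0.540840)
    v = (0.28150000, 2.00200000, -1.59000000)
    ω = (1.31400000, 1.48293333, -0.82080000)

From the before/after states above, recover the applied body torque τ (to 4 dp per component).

ω₁ − ω₀ = (-0.08600000, -0.01706667, -0.02080000)
ω₀×(Iω₀) = (0.0120, 0.0112, 0.0420)
τ = I·(Δω/dt) + ω₀×(Iω₀) = (-0.1600, -0.0400, -0.0100)

τ = (-0.1600, -0.0400, -0.0100)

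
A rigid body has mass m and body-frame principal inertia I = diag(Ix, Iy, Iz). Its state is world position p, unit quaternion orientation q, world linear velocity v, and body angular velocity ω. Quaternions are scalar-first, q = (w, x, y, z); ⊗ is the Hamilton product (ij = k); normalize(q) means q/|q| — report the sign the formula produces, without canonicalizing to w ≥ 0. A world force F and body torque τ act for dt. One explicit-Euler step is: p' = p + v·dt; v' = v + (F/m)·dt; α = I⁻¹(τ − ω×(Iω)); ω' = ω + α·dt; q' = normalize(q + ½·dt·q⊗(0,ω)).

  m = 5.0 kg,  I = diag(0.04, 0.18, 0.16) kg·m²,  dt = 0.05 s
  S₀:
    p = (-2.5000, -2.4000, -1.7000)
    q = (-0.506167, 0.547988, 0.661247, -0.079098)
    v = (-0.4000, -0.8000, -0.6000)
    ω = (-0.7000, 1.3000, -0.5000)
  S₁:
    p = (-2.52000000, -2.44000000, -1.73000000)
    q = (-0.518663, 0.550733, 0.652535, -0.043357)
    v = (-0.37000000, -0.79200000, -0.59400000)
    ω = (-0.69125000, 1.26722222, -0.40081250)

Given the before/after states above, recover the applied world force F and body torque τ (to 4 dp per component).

v₁ − v₀ = (0.03000000, 0.00800000, 0.00600000)
F = m·Δv/dt = (3.0000, 0.8000, 0.6000)
Δω = ω₁−ω₀ = (0.00875000, -0.03277778, 0.09918750)
ω₀×(Iω₀) = (0.0130, -0.0420, -0.1274)
applied torque τ = (0.0200, -0.1600, 0.1900)

F = (3.0000, 0.8000, 0.6000)
τ = (0.0200, -0.1600, 0.1900)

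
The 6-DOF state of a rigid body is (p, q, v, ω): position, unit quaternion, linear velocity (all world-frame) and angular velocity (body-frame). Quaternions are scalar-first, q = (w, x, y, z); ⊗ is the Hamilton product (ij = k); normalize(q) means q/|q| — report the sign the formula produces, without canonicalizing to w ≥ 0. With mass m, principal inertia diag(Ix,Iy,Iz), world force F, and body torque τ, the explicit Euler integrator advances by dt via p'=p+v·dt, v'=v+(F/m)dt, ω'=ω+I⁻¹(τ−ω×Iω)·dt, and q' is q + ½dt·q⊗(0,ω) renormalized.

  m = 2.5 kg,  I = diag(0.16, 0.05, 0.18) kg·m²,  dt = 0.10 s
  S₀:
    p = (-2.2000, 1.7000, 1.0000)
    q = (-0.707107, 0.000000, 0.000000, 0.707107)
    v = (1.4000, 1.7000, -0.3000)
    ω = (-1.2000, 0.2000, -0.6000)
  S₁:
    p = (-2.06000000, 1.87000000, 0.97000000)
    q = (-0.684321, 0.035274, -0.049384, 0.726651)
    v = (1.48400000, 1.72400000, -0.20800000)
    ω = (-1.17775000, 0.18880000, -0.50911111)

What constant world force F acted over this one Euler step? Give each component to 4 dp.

F = (2.1000, 0.6000, 2.3000)

v₁ − v₀ = (0.08400000, 0.02400000, 0.09200000)
applied force F = (2.1000, 0.6000, 2.3000)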